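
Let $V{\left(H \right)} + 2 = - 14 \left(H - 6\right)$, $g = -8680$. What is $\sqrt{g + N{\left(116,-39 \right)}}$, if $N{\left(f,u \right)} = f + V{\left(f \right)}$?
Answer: $i \sqrt{10106} \approx 100.53 i$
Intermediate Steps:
$V{\left(H \right)} = 82 - 14 H$ ($V{\left(H \right)} = -2 - 14 \left(H - 6\right) = -2 - 14 \left(-6 + H\right) = -2 - \left(-84 + 14 H\right) = 82 - 14 H$)
$N{\left(f,u \right)} = 82 - 13 f$ ($N{\left(f,u \right)} = f - \left(-82 + 14 f\right) = 82 - 13 f$)
$\sqrt{g + N{\left(116,-39 \right)}} = \sqrt{-8680 + \left(82 - 1508\right)} = \sqrt{-8680 - 1426} = \sqrt{-10106} = i \sqrt{10106}$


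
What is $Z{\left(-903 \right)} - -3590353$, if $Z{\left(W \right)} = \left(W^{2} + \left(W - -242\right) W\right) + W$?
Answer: $5001742$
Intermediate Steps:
$Z{\left(W \right)} = W + W^{2} + W \left(242 + W\right)$ ($Z{\left(W \right)} = \left(W^{2} + \left(W + 242\right) W\right) + W = \left(W^{2} + \left(242 + W\right) W\right) + W = \left(W^{2} + W \left(242 + W\right)\right) + W = W + W^{2} + W \left(242 + W\right)$)
$Z{\left(-903 \right)} - -3590353 = - 903 \left(243 + 2 \left(-903\right)\right) - -3590353 = - 903 \left(243 - 1806\right) + 3590353 = \left(-903\right) \left(-1563\right) + 3590353 = 1411389 + 3590353 = 5001742$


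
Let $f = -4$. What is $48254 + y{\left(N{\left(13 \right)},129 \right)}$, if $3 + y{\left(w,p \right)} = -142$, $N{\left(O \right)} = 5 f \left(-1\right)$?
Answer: $48109$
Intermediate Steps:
$N{\left(O \right)} = 20$ ($N{\left(O \right)} = 5 \left(-4\right) \left(-1\right) = \left(-20\right) \left(-1\right) = 20$)
$y{\left(w,p \right)} = -145$ ($y{\left(w,p \right)} = -3 - 142 = -145$)
$48254 + y{\left(N{\left(13 \right)},129 \right)} = 48254 - 145 = 48109$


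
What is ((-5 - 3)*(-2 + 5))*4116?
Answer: -98784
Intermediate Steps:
((-5 - 3)*(-2 + 5))*4116 = -8*3*4116 = -24*4116 = -98784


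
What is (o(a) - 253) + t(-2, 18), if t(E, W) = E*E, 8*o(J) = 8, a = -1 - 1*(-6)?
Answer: -248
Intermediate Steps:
a = 5 (a = -1 + 6 = 5)
o(J) = 1 (o(J) = (⅛)*8 = 1)
t(E, W) = E²
(o(a) - 253) + t(-2, 18) = (1 - 253) + (-2)² = -252 + 4 = -248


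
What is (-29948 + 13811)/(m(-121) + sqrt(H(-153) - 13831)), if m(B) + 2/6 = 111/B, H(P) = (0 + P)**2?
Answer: -1329704937/630938683 - 2126356353*sqrt(9578)/1261877366 ≈ -167.02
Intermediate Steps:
H(P) = P**2
m(B) = -1/3 + 111/B
(-29948 + 13811)/(m(-121) + sqrt(H(-153) - 13831)) = (-29948 + 13811)/((1/3)*(333 - 1*(-121))/(-121) + sqrt((-153)**2 - 13831)) = -16137/((1/3)*(-1/121)*(333 + 121) + sqrt(23409 - 13831)) = -16137/((1/3)*(-1/121)*454 + sqrt(9578)) = -16137/(-454/363 + sqrt(9578))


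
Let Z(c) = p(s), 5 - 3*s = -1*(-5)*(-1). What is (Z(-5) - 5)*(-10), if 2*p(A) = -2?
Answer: 60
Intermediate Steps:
s = 10/3 (s = 5/3 - (-1*(-5))*(-1)/3 = 5/3 - 5*(-1)/3 = 5/3 - ⅓*(-5) = 5/3 + 5/3 = 10/3 ≈ 3.3333)
p(A) = -1 (p(A) = (½)*(-2) = -1)
Z(c) = -1
(Z(-5) - 5)*(-10) = (-1 - 5)*(-10) = -6*(-10) = 60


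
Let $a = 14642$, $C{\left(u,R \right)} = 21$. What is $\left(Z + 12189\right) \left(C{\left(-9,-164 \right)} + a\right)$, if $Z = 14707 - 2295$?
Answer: $360724463$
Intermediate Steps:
$Z = 12412$ ($Z = 14707 - 2295 = 12412$)
$\left(Z + 12189\right) \left(C{\left(-9,-164 \right)} + a\right) = \left(12412 + 12189\right) \left(21 + 14642\right) = 24601 \cdot 14663 = 360724463$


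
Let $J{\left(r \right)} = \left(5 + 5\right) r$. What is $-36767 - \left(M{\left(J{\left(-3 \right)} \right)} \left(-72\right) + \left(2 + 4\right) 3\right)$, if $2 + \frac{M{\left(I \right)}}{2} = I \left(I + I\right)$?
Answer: $222127$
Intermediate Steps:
$J{\left(r \right)} = 10 r$
$M{\left(I \right)} = -4 + 4 I^{2}$ ($M{\left(I \right)} = -4 + 2 I \left(I + I\right) = -4 + 2 I 2 I = -4 + 2 \cdot 2 I^{2} = -4 + 4 I^{2}$)
$-36767 - \left(M{\left(J{\left(-3 \right)} \right)} \left(-72\right) + \left(2 + 4\right) 3\right) = -36767 - \left(\left(-4 + 4 \left(10 \left(-3\right)\right)^{2}\right) \left(-72\right) + \left(2 + 4\right) 3\right) = -36767 - \left(\left(-4 + 4 \left(-30\right)^{2}\right) \left(-72\right) + 6 \cdot 3\right) = -36767 - \left(\left(-4 + 4 \cdot 900\right) \left(-72\right) + 18\right) = -36767 - \left(\left(-4 + 3600\right) \left(-72\right) + 18\right) = -36767 - \left(3596 \left(-72\right) + 18\right) = -36767 - \left(-258912 + 18\right) = -36767 - -258894 = -36767 + 258894 = 222127$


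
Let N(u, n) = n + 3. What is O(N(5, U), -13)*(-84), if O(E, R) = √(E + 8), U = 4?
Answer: -84*√15 ≈ -325.33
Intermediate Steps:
N(u, n) = 3 + n
O(E, R) = √(8 + E)
O(N(5, U), -13)*(-84) = √(8 + (3 + 4))*(-84) = √(8 + 7)*(-84) = √15*(-84) = -84*√15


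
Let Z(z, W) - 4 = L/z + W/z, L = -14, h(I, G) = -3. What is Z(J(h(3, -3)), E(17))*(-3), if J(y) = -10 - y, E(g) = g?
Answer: -75/7 ≈ -10.714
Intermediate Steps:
Z(z, W) = 4 - 14/z + W/z (Z(z, W) = 4 + (-14/z + W/z) = 4 - 14/z + W/z)
Z(J(h(3, -3)), E(17))*(-3) = ((-14 + 17 + 4*(-10 - 1*(-3)))/(-10 - 1*(-3)))*(-3) = ((-14 + 17 + 4*(-10 + 3))/(-10 + 3))*(-3) = ((-14 + 17 + 4*(-7))/(-7))*(-3) = -(-14 + 17 - 28)/7*(-3) = -⅐*(-25)*(-3) = (25/7)*(-3) = -75/7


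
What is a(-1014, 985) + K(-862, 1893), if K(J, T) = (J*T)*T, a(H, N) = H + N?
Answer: -3088933067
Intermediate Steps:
K(J, T) = J*T**2
a(-1014, 985) + K(-862, 1893) = (-1014 + 985) - 862*1893**2 = -29 - 862*3583449 = -29 - 3088933038 = -3088933067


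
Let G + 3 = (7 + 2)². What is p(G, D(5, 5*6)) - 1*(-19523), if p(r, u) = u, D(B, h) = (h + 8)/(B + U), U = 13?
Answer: 175726/9 ≈ 19525.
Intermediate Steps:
D(B, h) = (8 + h)/(13 + B) (D(B, h) = (h + 8)/(B + 13) = (8 + h)/(13 + B))
G = 78 (G = -3 + (7 + 2)² = -3 + 9² = -3 + 81 = 78)
p(G, D(5, 5*6)) - 1*(-19523) = (8 + 5*6)/(13 + 5) - 1*(-19523) = (8 + 30)/18 + 19523 = (1/18)*38 + 19523 = 19/9 + 19523 = 175726/9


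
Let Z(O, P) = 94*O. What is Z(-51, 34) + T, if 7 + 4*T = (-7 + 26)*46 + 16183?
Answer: -1063/2 ≈ -531.50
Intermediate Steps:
T = 8525/2 (T = -7/4 + ((-7 + 26)*46 + 16183)/4 = -7/4 + (19*46 + 16183)/4 = -7/4 + (874 + 16183)/4 = -7/4 + (¼)*17057 = -7/4 + 17057/4 = 8525/2 ≈ 4262.5)
Z(-51, 34) + T = 94*(-51) + 8525/2 = -4794 + 8525/2 = -1063/2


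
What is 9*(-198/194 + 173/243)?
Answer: -7276/2619 ≈ -2.7782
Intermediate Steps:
9*(-198/194 + 173/243) = 9*(-198*1/194 + 173*(1/243)) = 9*(-99/97 + 173/243) = 9*(-7276/23571) = -7276/2619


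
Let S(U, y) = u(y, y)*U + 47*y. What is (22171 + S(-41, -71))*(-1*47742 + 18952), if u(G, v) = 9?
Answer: -531607350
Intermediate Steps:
S(U, y) = 9*U + 47*y
(22171 + S(-41, -71))*(-1*47742 + 18952) = (22171 + (9*(-41) + 47*(-71)))*(-1*47742 + 18952) = (22171 + (-369 - 3337))*(-47742 + 18952) = (22171 - 3706)*(-28790) = 18465*(-28790) = -531607350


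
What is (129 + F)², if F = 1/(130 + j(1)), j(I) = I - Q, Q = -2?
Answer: 294396964/17689 ≈ 16643.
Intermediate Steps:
j(I) = 2 + I (j(I) = I - 1*(-2) = I + 2 = 2 + I)
F = 1/133 (F = 1/(130 + (2 + 1)) = 1/(130 + 3) = 1/133 ≈ 0.0075188)
(129 + F)² = (129 + 1/133)² = (17158/133)² = 294396964/17689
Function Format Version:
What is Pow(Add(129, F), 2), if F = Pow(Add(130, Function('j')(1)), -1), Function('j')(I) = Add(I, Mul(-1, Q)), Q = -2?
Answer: Rational(294396964, 17689) ≈ 16643.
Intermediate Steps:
Function('j')(I) = Add(2, I) (Function('j')(I) = Add(I, Mul(-1, -2)) = Add(I, 2) = Add(2, I))
F = Rational(1, 133) (F = Pow(Add(130, Add(2, 1)), -1) = Pow(Add(130, 3), -1) = Pow(133, -1) = Rational(1, 133) ≈ 0.0075188)
Pow(Add(129, F), 2) = Pow(Add(129, Rational(1, 133)), 2) = Pow(Rational(17158, 133), 2) = Rational(294396964, 17689)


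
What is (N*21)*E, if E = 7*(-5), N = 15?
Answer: -11025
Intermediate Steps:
E = -35
(N*21)*E = (15*21)*(-35) = 315*(-35) = -11025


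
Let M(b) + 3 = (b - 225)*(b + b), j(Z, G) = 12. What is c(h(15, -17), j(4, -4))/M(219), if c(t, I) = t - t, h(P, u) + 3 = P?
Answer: 0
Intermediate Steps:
h(P, u) = -3 + P
M(b) = -3 + 2*b*(-225 + b) (M(b) = -3 + (b - 225)*(b + b) = -3 + (-225 + b)*(2*b) = -3 + 2*b*(-225 + b))
c(t, I) = 0
c(h(15, -17), j(4, -4))/M(219) = 0/(-3 - 450*219 + 2*219**2) = 0/(-3 - 98550 + 2*47961) = 0/(-3 - 98550 + 95922) = 0/(-2631) = 0*(-1/2631) = 0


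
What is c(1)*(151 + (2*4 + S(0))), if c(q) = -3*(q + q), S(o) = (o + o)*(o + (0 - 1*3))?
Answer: -954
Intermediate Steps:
S(o) = 2*o*(-3 + o) (S(o) = (2*o)*(o + (0 - 3)) = (2*o)*(o - 3) = (2*o)*(-3 + o) = 2*o*(-3 + o))
c(q) = -6*q
c(1)*(151 + (2*4 + S(0))) = (-6*1)*(151 + (2*4 + 2*0*(-3 + 0))) = -6*(151 + (8 + 2*0*(-3))) = -6*(151 + (8 + 0)) = -6*(151 + 8) = -6*159 = -954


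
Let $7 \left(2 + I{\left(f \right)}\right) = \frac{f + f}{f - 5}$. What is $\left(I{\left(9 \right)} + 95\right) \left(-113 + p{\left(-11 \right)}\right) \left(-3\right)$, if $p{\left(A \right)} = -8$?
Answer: $\frac{475893}{14} \approx 33992.0$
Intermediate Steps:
$I{\left(f \right)} = -2 + \frac{2 f}{7 \left(-5 + f\right)}$ ($I{\left(f \right)} = -2 + \frac{\left(f + f\right) \frac{1}{f - 5}}{7} = -2 + \frac{2 f \frac{1}{-5 + f}}{7} = -2 + \frac{2 f}{7 \left(-5 + f\right)}$)
$\left(I{\left(9 \right)} + 95\right) \left(-113 + p{\left(-11 \right)}\right) \left(-3\right) = \left(\frac{2 \left(35 - 54\right)}{7 \left(-5 + 9\right)} + 95\right) \left(-113 - 8\right) \left(-3\right) = \left(\frac{2 \left(35 - 54\right)}{7 \cdot 4} + 95\right) \left(-121\right) \left(-3\right) = \left(\frac{2}{7} \cdot \frac{1}{4} \left(-19\right) + 95\right) \left(-121\right) \left(-3\right) = \left(- \frac{19}{14} + 95\right) \left(-121\right) \left(-3\right) = \frac{1311}{14} \left(-121\right) \left(-3\right) = \left(- \frac{158631}{14}\right) \left(-3\right) = \frac{475893}{14}$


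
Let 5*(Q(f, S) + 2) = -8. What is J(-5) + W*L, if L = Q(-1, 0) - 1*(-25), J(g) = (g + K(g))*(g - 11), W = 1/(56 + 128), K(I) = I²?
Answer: -294293/920 ≈ -319.88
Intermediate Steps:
Q(f, S) = -18/5 (Q(f, S) = -2 + (⅕)*(-8) = -2 - 8/5 = -18/5)
W = 1/184 ≈ 0.0054348
J(g) = (-11 + g)*(g + g²) (J(g) = (g + g²)*(g - 11) = (g + g²)*(-11 + g) = (-11 + g)*(g + g²))
L = 107/5 (L = -18/5 - 1*(-25) = -18/5 + 25 = 107/5 ≈ 21.400)
J(-5) + W*L = -5*(-11 + (-5)² - 10*(-5)) + (1/184)*(107/5) = -5*(-11 + 25 + 50) + 107/920 = -5*64 + 107/920 = -320 + 107/920 = -294293/920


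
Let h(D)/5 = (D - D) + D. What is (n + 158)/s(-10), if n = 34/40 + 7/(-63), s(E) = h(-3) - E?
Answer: -28573/900 ≈ -31.748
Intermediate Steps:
h(D) = 5*D (h(D) = 5*((D - D) + D) = 5*(0 + D) = 5*D)
s(E) = -15 - E (s(E) = 5*(-3) - E = -15 - E)
n = 133/180 (n = 34*(1/40) + 7*(-1/63) = 17/20 - ⅑ = 133/180 ≈ 0.73889)
(n + 158)/s(-10) = (133/180 + 158)/(-15 - 1*(-10)) = 28573/(180*(-15 + 10)) = (28573/180)/(-5) = (28573/180)*(-⅕) = -28573/900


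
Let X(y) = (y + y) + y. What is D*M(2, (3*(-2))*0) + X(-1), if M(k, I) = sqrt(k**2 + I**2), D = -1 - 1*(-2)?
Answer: -1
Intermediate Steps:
X(y) = 3*y (X(y) = 2*y + y = 3*y)
D = 1 (D = -1 + 2 = 1)
M(k, I) = sqrt(I**2 + k**2)
D*M(2, (3*(-2))*0) + X(-1) = 1*sqrt(((3*(-2))*0)**2 + 2**2) + 3*(-1) = 1*sqrt((-6*0)**2 + 4) - 3 = 1*sqrt(0**2 + 4) - 3 = 1*sqrt(0 + 4) - 3 = 1*sqrt(4) - 3 = 1*2 - 3 = 2 - 3 = -1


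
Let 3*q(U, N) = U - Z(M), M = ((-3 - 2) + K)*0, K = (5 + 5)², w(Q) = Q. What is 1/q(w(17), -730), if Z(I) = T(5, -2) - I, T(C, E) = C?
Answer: ¼ ≈ 0.25000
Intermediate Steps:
K = 100 (K = 10² = 100)
M = 0 (M = ((-3 - 2) + 100)*0 = (-5 + 100)*0 = 95*0 = 0)
Z(I) = 5 - I
q(U, N) = -5/3 + U/3 (q(U, N) = (U - (5 - 1*0))/3 = (U - (5 + 0))/3 = (U - 1*5)/3 = (U - 5)/3 = (-5 + U)/3 = -5/3 + U/3)
1/q(w(17), -730) = 1/(-5/3 + (⅓)*17) = 1/(-5/3 + 17/3) = 1/4 = ¼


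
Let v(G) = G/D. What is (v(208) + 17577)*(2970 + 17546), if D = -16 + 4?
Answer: 1080762364/3 ≈ 3.6025e+8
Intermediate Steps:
D = -12
v(G) = -G/12 (v(G) = G/(-12) = G*(-1/12) = -G/12)
(v(208) + 17577)*(2970 + 17546) = (-1/12*208 + 17577)*(2970 + 17546) = (-52/3 + 17577)*20516 = (52679/3)*20516 = 1080762364/3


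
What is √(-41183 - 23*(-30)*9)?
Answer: I*√34973 ≈ 187.01*I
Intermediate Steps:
√(-41183 - 23*(-30)*9) = √(-41183 + 690*9) = √(-41183 + 6210) = √(-34973) = I*√34973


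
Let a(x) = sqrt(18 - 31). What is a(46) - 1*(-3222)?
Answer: 3222 + I*sqrt(13) ≈ 3222.0 + 3.6056*I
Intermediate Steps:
a(x) = I*sqrt(13) (a(x) = sqrt(-13) = I*sqrt(13))
a(46) - 1*(-3222) = I*sqrt(13) - 1*(-3222) = I*sqrt(13) + 3222 = 3222 + I*sqrt(13)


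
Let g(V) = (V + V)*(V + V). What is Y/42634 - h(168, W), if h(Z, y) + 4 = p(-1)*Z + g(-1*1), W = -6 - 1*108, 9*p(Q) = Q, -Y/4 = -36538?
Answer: 1412980/63951 ≈ 22.095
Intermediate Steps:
Y = 146152 (Y = -4*(-36538) = 146152)
p(Q) = Q/9
g(V) = 4*V² (g(V) = (2*V)*(2*V) = 4*V²)
W = -114 (W = -6 - 108 = -114)
h(Z, y) = -Z/9 (h(Z, y) = -4 + (((⅑)*(-1))*Z + 4*(-1*1)²) = -4 + (-Z/9 + 4*(-1)²) = -4 + (-Z/9 + 4*1) = -4 + (-Z/9 + 4) = -4 + (4 - Z/9) = -Z/9)
Y/42634 - h(168, W) = 146152/42634 - (-1)*168/9 = 146152*(1/42634) - 1*(-56/3) = 73076/21317 + 56/3 = 1412980/63951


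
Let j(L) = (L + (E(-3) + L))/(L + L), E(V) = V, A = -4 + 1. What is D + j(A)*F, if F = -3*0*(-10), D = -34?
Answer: -34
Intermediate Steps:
A = -3
F = 0 (F = 0*(-10) = 0)
j(L) = (-3 + 2*L)/(2*L) (j(L) = (L + (-3 + L))/(L + L) = (-3 + 2*L)/((2*L)) = (-3 + 2*L)*(1/(2*L)) = (-3 + 2*L)/(2*L))
D + j(A)*F = -34 + ((-3/2 - 3)/(-3))*0 = -34 - 1/3*(-9/2)*0 = -34 + (3/2)*0 = -34 + 0 = -34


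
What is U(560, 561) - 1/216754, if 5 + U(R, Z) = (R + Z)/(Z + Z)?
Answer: -243252457/60799497 ≈ -4.0009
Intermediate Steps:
U(R, Z) = -5 + (R + Z)/(2*Z) (U(R, Z) = -5 + (R + Z)/(Z + Z) = -5 + (R + Z)/((2*Z)) = -5 + (R + Z)*(1/(2*Z)) = -5 + (R + Z)/(2*Z))
U(560, 561) - 1/216754 = (½)*(560 - 9*561)/561 - 1/216754 = (½)*(1/561)*(560 - 5049) - 1*1/216754 = (½)*(1/561)*(-4489) - 1/216754 = -4489/1122 - 1/216754 = -243252457/60799497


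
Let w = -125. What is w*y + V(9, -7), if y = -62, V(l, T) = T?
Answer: 7743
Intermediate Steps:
w*y + V(9, -7) = -125*(-62) - 7 = 7750 - 7 = 7743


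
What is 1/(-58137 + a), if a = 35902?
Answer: -1/22235 ≈ -4.4974e-5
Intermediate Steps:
1/(-58137 + a) = 1/(-58137 + 35902) = 1/(-22235) = -1/22235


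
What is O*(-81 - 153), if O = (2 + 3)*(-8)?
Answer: 9360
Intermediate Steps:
O = -40 (O = 5*(-8) = -40)
O*(-81 - 153) = -40*(-81 - 153) = -40*(-234) = 9360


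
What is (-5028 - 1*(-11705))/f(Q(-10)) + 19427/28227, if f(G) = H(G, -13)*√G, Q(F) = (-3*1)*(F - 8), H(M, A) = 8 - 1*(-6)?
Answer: 19427/28227 + 6677*√6/252 ≈ 65.590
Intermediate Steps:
H(M, A) = 14 (H(M, A) = 8 + 6 = 14)
Q(F) = 24 - 3*F (Q(F) = -3*(-8 + F) = 24 - 3*F)
f(G) = 14*√G
(-5028 - 1*(-11705))/f(Q(-10)) + 19427/28227 = (-5028 - 1*(-11705))/((14*√(24 - 3*(-10)))) + 19427/28227 = (-5028 + 11705)/((14*√(24 + 30))) + 19427*(1/28227) = 6677/((14*√54)) + 19427/28227 = 6677/((14*(3*√6))) + 19427/28227 = 6677/((42*√6)) + 19427/28227 = 6677*(√6/252) + 19427/28227 = 6677*√6/252 + 19427/28227 = 19427/28227 + 6677*√6/252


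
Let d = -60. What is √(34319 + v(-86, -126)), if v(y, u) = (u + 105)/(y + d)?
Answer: √731546870/146 ≈ 185.25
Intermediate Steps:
v(y, u) = (105 + u)/(-60 + y) (v(y, u) = (u + 105)/(y - 60) = (105 + u)/(-60 + y))
√(34319 + v(-86, -126)) = √(34319 + (105 - 126)/(-60 - 86)) = √(34319 - 21/(-146)) = √(34319 - 1/146*(-21)) = √(34319 + 21/146) = √(5010595/146) = √731546870/146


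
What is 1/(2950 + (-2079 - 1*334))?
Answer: 1/537 ≈ 0.0018622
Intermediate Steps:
1/(2950 + (-2079 - 1*334)) = 1/(2950 + (-2079 - 334)) = 1/(2950 - 2413) = 1/537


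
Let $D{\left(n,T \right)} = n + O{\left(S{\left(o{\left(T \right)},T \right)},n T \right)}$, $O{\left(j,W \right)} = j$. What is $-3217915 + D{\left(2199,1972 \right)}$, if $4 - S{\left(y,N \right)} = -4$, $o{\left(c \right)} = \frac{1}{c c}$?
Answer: $-3215708$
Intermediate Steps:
$o{\left(c \right)} = \frac{1}{c^{2}}$
$S{\left(y,N \right)} = 8$ ($S{\left(y,N \right)} = 4 - -4 = 4 + 4 = 8$)
$D{\left(n,T \right)} = 8 + n$ ($D{\left(n,T \right)} = n + 8 = 8 + n$)
$-3217915 + D{\left(2199,1972 \right)} = -3217915 + \left(8 + 2199\right) = -3217915 + 2207 = -3215708$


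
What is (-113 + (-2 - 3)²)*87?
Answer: -7656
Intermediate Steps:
(-113 + (-2 - 3)²)*87 = (-113 + (-5)²)*87 = (-113 + 25)*87 = -88*87 = -7656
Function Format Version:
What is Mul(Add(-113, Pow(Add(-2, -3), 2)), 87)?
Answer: -7656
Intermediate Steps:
Mul(Add(-113, Pow(Add(-2, -3), 2)), 87) = Mul(Add(-113, Pow(-5, 2)), 87) = Mul(Add(-113, 25), 87) = Mul(-88, 87) = -7656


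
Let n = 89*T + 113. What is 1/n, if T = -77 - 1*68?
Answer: -1/12792 ≈ -7.8174e-5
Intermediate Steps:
T = -145 (T = -77 - 68 = -145)
n = -12792 (n = 89*(-145) + 113 = -12905 + 113 = -12792)
1/n = 1/(-12792) = -1/12792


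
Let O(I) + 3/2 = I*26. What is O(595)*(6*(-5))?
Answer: -464055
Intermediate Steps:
O(I) = -3/2 + 26*I (O(I) = -3/2 + I*26 = -3/2 + 26*I)
O(595)*(6*(-5)) = (-3/2 + 26*595)*(6*(-5)) = (-3/2 + 15470)*(-30) = (30937/2)*(-30) = -464055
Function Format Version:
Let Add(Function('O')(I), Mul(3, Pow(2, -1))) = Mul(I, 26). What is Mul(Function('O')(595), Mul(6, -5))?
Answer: -464055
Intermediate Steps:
Function('O')(I) = Add(Rational(-3, 2), Mul(26, I)) (Function('O')(I) = Add(Rational(-3, 2), Mul(I, 26)) = Add(Rational(-3, 2), Mul(26, I)))
Mul(Function('O')(595), Mul(6, -5)) = Mul(Add(Rational(-3, 2), Mul(26, 595)), Mul(6, -5)) = Mul(Add(Rational(-3, 2), 15470), -30) = Mul(Rational(30937, 2), -30) = -464055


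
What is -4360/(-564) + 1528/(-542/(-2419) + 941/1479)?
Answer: 774163432778/433983477 ≈ 1783.9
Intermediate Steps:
-4360/(-564) + 1528/(-542/(-2419) + 941/1479) = -4360*(-1/564) + 1528/(-542*(-1/2419) + 941*(1/1479)) = 1090/141 + 1528/(542/2419 + 941/1479) = 1090/141 + 1528/(3077897/3577701) = 1090/141 + 1528*(3577701/3077897) = 1090/141 + 5466727128/3077897 = 774163432778/433983477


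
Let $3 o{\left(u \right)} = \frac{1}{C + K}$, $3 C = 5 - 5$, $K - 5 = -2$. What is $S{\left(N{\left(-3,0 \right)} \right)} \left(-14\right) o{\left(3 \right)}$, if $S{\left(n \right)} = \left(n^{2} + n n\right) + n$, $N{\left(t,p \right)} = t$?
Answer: $- \frac{70}{3} \approx -23.333$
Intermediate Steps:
$K = 3$ ($K = 5 - 2 = 3$)
$C = 0$ ($C = \frac{5 - 5}{3} = \frac{1}{3} \cdot 0 = 0$)
$S{\left(n \right)} = n + 2 n^{2}$ ($S{\left(n \right)} = \left(n^{2} + n^{2}\right) + n = 2 n^{2} + n = n + 2 n^{2}$)
$o{\left(u \right)} = \frac{1}{9}$ ($o{\left(u \right)} = \frac{1}{3 \left(0 + 3\right)} = \frac{1}{3 \cdot 3} = \frac{1}{3} \cdot \frac{1}{3} = \frac{1}{9}$)
$S{\left(N{\left(-3,0 \right)} \right)} \left(-14\right) o{\left(3 \right)} = - 3 \left(1 + 2 \left(-3\right)\right) \left(-14\right) \frac{1}{9} = - 3 \left(1 - 6\right) \left(-14\right) \frac{1}{9} = \left(-3\right) \left(-5\right) \left(-14\right) \frac{1}{9} = 15 \left(-14\right) \frac{1}{9} = \left(-210\right) \frac{1}{9} = - \frac{70}{3}$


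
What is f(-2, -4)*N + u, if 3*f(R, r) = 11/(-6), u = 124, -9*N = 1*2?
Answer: 10055/81 ≈ 124.14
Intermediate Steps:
N = -2/9 ≈ -0.22222
f(R, r) = -11/18 (f(R, r) = (11/(-6))/3 = (11*(-1/6))/3 = (1/3)*(-11/6) = -11/18)
f(-2, -4)*N + u = -11/18*(-2/9) + 124 = 11/81 + 124 = 10055/81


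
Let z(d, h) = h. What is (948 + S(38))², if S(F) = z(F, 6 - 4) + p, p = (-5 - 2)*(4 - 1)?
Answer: 863041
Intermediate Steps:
p = -21 (p = -7*3 = -21)
S(F) = -19 (S(F) = (6 - 4) - 21 = 2 - 21 = -19)
(948 + S(38))² = (948 - 19)² = 929² = 863041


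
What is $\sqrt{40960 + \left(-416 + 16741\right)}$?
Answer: $3 \sqrt{6365} \approx 239.34$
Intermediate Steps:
$\sqrt{40960 + \left(-416 + 16741\right)} = \sqrt{40960 + 16325} = \sqrt{57285} = 3 \sqrt{6365}$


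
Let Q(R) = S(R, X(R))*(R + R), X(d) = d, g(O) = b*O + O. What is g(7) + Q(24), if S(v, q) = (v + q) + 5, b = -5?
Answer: 2516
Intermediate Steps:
g(O) = -4*O (g(O) = -5*O + O = -4*O)
S(v, q) = 5 + q + v (S(v, q) = (q + v) + 5 = 5 + q + v)
Q(R) = 2*R*(5 + 2*R) (Q(R) = (5 + R + R)*(R + R) = (5 + 2*R)*(2*R) = 2*R*(5 + 2*R))
g(7) + Q(24) = -4*7 + 2*24*(5 + 2*24) = -28 + 2*24*(5 + 48) = -28 + 2*24*53 = -28 + 2544 = 2516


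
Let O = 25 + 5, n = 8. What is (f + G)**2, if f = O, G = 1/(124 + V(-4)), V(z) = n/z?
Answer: 13402921/14884 ≈ 900.49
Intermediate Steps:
V(z) = 8/z
G = 1/122 (G = 1/(124 + 8/(-4)) = 1/(124 + 8*(-1/4)) = 1/(124 - 2) = 1/122 ≈ 0.0081967)
O = 30
f = 30
(f + G)**2 = (30 + 1/122)**2 = (3661/122)**2 = 13402921/14884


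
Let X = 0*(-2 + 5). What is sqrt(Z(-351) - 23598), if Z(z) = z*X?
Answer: 3*I*sqrt(2622) ≈ 153.62*I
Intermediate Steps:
X = 0 (X = 0*3 = 0)
Z(z) = 0 (Z(z) = z*0 = 0)
sqrt(Z(-351) - 23598) = sqrt(0 - 23598) = sqrt(-23598) = 3*I*sqrt(2622)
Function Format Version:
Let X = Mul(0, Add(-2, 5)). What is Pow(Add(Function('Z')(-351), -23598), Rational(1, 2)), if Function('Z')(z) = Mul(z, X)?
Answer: Mul(3, I, Pow(2622, Rational(1, 2))) ≈ Mul(153.62, I)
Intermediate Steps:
X = 0 (X = Mul(0, 3) = 0)
Function('Z')(z) = 0 (Function('Z')(z) = Mul(z, 0) = 0)
Pow(Add(Function('Z')(-351), -23598), Rational(1, 2)) = Pow(Add(0, -23598), Rational(1, 2)) = Pow(-23598, Rational(1, 2)) = Mul(3, I, Pow(2622, Rational(1, 2)))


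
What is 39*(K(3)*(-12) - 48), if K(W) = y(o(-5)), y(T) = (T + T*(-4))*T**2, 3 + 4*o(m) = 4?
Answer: -29601/16 ≈ -1850.1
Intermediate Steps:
o(m) = 1/4 (o(m) = -3/4 + (1/4)*4 = -3/4 + 1 = 1/4)
y(T) = -3*T**3 (y(T) = (T - 4*T)*T**2 = (-3*T)*T**2 = -3*T**3)
K(W) = -3/64 (K(W) = -3*(1/4)**3 = -3*1/64 = -3/64)
39*(K(3)*(-12) - 48) = 39*(-3/64*(-12) - 48) = 39*(9/16 - 48) = 39*(-759/16) = -29601/16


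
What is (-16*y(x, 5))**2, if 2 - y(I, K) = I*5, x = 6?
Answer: 200704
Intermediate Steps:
y(I, K) = 2 - 5*I (y(I, K) = 2 - I*5 = 2 - 5*I)
(-16*y(x, 5))**2 = (-16*(2 - 5*6))**2 = (-16*(2 - 30))**2 = (-16*(-28))**2 = 448**2 = 200704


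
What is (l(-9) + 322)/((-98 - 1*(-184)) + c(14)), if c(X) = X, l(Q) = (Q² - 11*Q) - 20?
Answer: 241/50 ≈ 4.8200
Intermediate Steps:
l(Q) = -20 + Q² - 11*Q
(l(-9) + 322)/((-98 - 1*(-184)) + c(14)) = ((-20 + (-9)² - 11*(-9)) + 322)/((-98 - 1*(-184)) + 14) = ((-20 + 81 + 99) + 322)/((-98 + 184) + 14) = (160 + 322)/(86 + 14) = 482/100 = 482*(1/100) = 241/50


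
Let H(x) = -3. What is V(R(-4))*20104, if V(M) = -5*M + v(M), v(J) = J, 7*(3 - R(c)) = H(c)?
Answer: -275712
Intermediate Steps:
R(c) = 24/7 (R(c) = 3 - ⅐*(-3) = 3 + 3/7 = 24/7)
V(M) = -4*M (V(M) = -5*M + M = -4*M)
V(R(-4))*20104 = -4*24/7*20104 = -96/7*20104 = -275712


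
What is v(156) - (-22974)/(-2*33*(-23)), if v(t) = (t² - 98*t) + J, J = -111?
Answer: 2264890/253 ≈ 8952.1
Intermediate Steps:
v(t) = -111 + t² - 98*t (v(t) = (t² - 98*t) - 111 = -111 + t² - 98*t)
v(156) - (-22974)/(-2*33*(-23)) = (-111 + 156² - 98*156) - (-22974)/(-2*33*(-23)) = (-111 + 24336 - 15288) - (-22974)/((-66*(-23))) = 8937 - (-22974)/1518 = 8937 - 1*(-3829/253) = 8937 + 3829/253 = 2264890/253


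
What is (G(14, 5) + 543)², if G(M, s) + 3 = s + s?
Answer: 302500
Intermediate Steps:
G(M, s) = -3 + 2*s (G(M, s) = -3 + (s + s) = -3 + 2*s)
(G(14, 5) + 543)² = ((-3 + 2*5) + 543)² = ((-3 + 10) + 543)² = (7 + 543)² = 550² = 302500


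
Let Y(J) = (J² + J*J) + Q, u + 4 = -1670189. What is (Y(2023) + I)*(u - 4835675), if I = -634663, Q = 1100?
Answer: -49129029672660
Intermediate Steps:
u = -1670193 (u = -4 - 1670189 = -1670193)
Y(J) = 1100 + 2*J² (Y(J) = (J² + J*J) + 1100 = (J² + J²) + 1100 = 2*J² + 1100 = 1100 + 2*J²)
(Y(2023) + I)*(u - 4835675) = ((1100 + 2*2023²) - 634663)*(-1670193 - 4835675) = ((1100 + 2*4092529) - 634663)*(-6505868) = ((1100 + 8185058) - 634663)*(-6505868) = (8186158 - 634663)*(-6505868) = 7551495*(-6505868) = -49129029672660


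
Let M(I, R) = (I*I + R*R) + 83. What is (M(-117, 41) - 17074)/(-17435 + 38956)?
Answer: -1621/21521 ≈ -0.075322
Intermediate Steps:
M(I, R) = 83 + I**2 + R**2 (M(I, R) = (I**2 + R**2) + 83 = 83 + I**2 + R**2)
(M(-117, 41) - 17074)/(-17435 + 38956) = ((83 + (-117)**2 + 41**2) - 17074)/(-17435 + 38956) = ((83 + 13689 + 1681) - 17074)/21521 = (15453 - 17074)*(1/21521) = -1621*1/21521 = -1621/21521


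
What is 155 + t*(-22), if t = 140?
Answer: -2925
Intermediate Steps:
155 + t*(-22) = 155 + 140*(-22) = 155 - 3080 = -2925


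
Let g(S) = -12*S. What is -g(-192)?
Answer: -2304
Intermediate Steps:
-g(-192) = -(-12)*(-192) = -1*2304 = -2304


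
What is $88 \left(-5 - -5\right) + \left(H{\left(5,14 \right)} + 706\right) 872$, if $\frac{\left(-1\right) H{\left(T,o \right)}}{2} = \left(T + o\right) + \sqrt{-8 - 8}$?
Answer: $582496 - 6976 i \approx 5.825 \cdot 10^{5} - 6976.0 i$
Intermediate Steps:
$H{\left(T,o \right)} = - 8 i - 2 T - 2 o$ ($H{\left(T,o \right)} = - 2 \left(\left(T + o\right) + \sqrt{-8 - 8}\right) = - 2 \left(\left(T + o\right) + \sqrt{-16}\right) = - 2 \left(\left(T + o\right) + 4 i\right) = - 2 \left(T + o + 4 i\right) = - 8 i - 2 T - 2 o$)
$88 \left(-5 - -5\right) + \left(H{\left(5,14 \right)} + 706\right) 872 = 88 \left(-5 - -5\right) + \left(\left(- 8 i - 10 - 28\right) + 706\right) 872 = 88 \left(-5 + 5\right) + \left(\left(- 8 i - 10 - 28\right) + 706\right) 872 = 88 \cdot 0 + \left(\left(-38 - 8 i\right) + 706\right) 872 = 0 + \left(668 - 8 i\right) 872 = 0 + \left(582496 - 6976 i\right) = 582496 - 6976 i$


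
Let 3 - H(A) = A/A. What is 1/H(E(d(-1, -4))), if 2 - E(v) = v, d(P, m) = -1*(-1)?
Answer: 1/2 ≈ 0.50000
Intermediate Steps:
d(P, m) = 1
E(v) = 2 - v
H(A) = 2 (H(A) = 3 - A/A = 3 - 1*1 = 3 - 1 = 2)
1/H(E(d(-1, -4))) = 1/2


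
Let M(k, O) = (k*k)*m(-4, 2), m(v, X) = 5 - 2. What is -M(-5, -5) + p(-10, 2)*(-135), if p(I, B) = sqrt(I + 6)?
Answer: -75 - 270*I ≈ -75.0 - 270.0*I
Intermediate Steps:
m(v, X) = 3
p(I, B) = sqrt(6 + I)
M(k, O) = 3*k**2 (M(k, O) = (k*k)*3 = k**2*3 = 3*k**2)
-M(-5, -5) + p(-10, 2)*(-135) = -3*(-5)**2 + sqrt(6 - 10)*(-135) = -3*25 + sqrt(-4)*(-135) = -1*75 + (2*I)*(-135) = -75 - 270*I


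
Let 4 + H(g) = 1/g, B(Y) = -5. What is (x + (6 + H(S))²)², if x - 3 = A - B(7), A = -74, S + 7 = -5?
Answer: 80550625/20736 ≈ 3884.6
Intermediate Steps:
S = -12 (S = -7 - 5 = -12)
H(g) = -4 + 1/g
x = -66 (x = 3 + (-74 - 1*(-5)) = 3 + (-74 + 5) = 3 - 69 = -66)
(x + (6 + H(S))²)² = (-66 + (6 + (-4 + 1/(-12)))²)² = (-66 + (6 + (-4 - 1/12))²)² = (-66 + (6 - 49/12)²)² = (-66 + (23/12)²)² = (-66 + 529/144)² = (-8975/144)² = 80550625/20736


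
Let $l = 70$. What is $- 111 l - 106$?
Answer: $-7876$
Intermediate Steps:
$- 111 l - 106 = \left(-111\right) 70 - 106 = -7770 - 106 = -7876$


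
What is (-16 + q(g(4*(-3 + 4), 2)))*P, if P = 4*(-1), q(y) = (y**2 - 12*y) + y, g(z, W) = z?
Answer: 176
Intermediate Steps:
q(y) = y**2 - 11*y
P = -4
(-16 + q(g(4*(-3 + 4), 2)))*P = (-16 + (4*(-3 + 4))*(-11 + 4*(-3 + 4)))*(-4) = (-16 + (4*1)*(-11 + 4*1))*(-4) = (-16 + 4*(-11 + 4))*(-4) = (-16 + 4*(-7))*(-4) = (-16 - 28)*(-4) = -44*(-4) = 176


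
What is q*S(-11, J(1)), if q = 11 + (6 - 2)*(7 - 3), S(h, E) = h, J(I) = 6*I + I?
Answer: -297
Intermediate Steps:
J(I) = 7*I
q = 27 (q = 11 + 4*4 = 11 + 16 = 27)
q*S(-11, J(1)) = 27*(-11) = -297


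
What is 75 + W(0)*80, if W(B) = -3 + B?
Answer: -165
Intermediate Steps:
75 + W(0)*80 = 75 + (-3 + 0)*80 = 75 - 3*80 = 75 - 240 = -165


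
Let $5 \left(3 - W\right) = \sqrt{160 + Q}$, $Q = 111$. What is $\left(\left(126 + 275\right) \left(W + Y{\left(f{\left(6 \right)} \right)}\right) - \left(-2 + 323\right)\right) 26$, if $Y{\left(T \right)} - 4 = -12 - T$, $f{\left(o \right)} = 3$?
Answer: $-91754 - \frac{10426 \sqrt{271}}{5} \approx -1.2608 \cdot 10^{5}$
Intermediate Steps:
$Y{\left(T \right)} = -8 - T$ ($Y{\left(T \right)} = 4 - \left(12 + T\right) = -8 - T$)
$W = 3 - \frac{\sqrt{271}}{5}$ ($W = 3 - \frac{\sqrt{160 + 111}}{5} = 3 - \frac{\sqrt{271}}{5} \approx -0.29242$)
$\left(\left(126 + 275\right) \left(W + Y{\left(f{\left(6 \right)} \right)}\right) - \left(-2 + 323\right)\right) 26 = \left(\left(126 + 275\right) \left(\left(3 - \frac{\sqrt{271}}{5}\right) - 11\right) - \left(-2 + 323\right)\right) 26 = \left(401 \left(\left(3 - \frac{\sqrt{271}}{5}\right) - 11\right) - 321\right) 26 = \left(401 \left(-8 - \frac{\sqrt{271}}{5}\right) - 321\right) 26 = \left(\left(-3208 - \frac{401 \sqrt{271}}{5}\right) - 321\right) 26 = \left(-3529 - \frac{401 \sqrt{271}}{5}\right) 26 = -91754 - \frac{10426 \sqrt{271}}{5}$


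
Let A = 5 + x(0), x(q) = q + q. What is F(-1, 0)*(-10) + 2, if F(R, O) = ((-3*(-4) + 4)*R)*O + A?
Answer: -48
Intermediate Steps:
x(q) = 2*q
A = 5 (A = 5 + 2*0 = 5 + 0 = 5)
F(R, O) = 5 + 16*O*R (F(R, O) = ((-3*(-4) + 4)*R)*O + 5 = ((12 + 4)*R)*O + 5 = (16*R)*O + 5 = 16*O*R + 5 = 5 + 16*O*R)
F(-1, 0)*(-10) + 2 = (5 + 16*0*(-1))*(-10) + 2 = (5 + 0)*(-10) + 2 = 5*(-10) + 2 = -50 + 2 = -48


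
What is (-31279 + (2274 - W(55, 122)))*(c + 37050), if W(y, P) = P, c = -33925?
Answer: -91021875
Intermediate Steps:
(-31279 + (2274 - W(55, 122)))*(c + 37050) = (-31279 + (2274 - 1*122))*(-33925 + 37050) = (-31279 + (2274 - 122))*3125 = (-31279 + 2152)*3125 = -29127*3125 = -91021875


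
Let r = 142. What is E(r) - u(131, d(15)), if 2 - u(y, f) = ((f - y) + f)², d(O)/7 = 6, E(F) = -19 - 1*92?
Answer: 2096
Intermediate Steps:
E(F) = -111 (E(F) = -19 - 92 = -111)
d(O) = 42 (d(O) = 7*6 = 42)
u(y, f) = 2 - (-y + 2*f)² (u(y, f) = 2 - ((f - y) + f)² = 2 - (-y + 2*f)²)
E(r) - u(131, d(15)) = -111 - (2 - (-1*131 + 2*42)²) = -111 - (2 - (-131 + 84)²) = -111 - (2 - 1*(-47)²) = -111 - (2 - 1*2209) = -111 - (2 - 2209) = -111 - 1*(-2207) = -111 + 2207 = 2096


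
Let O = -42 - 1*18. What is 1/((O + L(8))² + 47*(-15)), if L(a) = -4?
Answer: 1/3391 ≈ 0.00029490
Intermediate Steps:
O = -60 (O = -42 - 18 = -60)
1/((O + L(8))² + 47*(-15)) = 1/((-60 - 4)² + 47*(-15)) = 1/((-64)² - 705) = 1/(4096 - 705) = 1/3391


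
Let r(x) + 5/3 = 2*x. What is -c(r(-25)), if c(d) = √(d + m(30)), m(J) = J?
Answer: -I*√195/3 ≈ -4.6547*I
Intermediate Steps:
r(x) = -5/3 + 2*x
c(d) = √(30 + d) (c(d) = √(d + 30) = √(30 + d))
-c(r(-25)) = -√(30 + (-5/3 + 2*(-25))) = -√(30 + (-5/3 - 50)) = -√(30 - 155/3) = -√(-65/3) = -I*√195/3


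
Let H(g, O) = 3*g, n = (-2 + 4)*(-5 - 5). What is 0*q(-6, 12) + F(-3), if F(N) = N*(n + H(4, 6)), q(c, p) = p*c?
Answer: 24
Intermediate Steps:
q(c, p) = c*p
n = -20 (n = 2*(-10) = -20)
F(N) = -8*N (F(N) = N*(-20 + 3*4) = N*(-20 + 12) = N*(-8) = -8*N)
0*q(-6, 12) + F(-3) = 0*(-6*12) - 8*(-3) = 0*(-72) + 24 = 0 + 24 = 24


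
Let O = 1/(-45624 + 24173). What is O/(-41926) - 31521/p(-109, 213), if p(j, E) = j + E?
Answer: -14174278583021/46766440552 ≈ -303.09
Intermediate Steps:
p(j, E) = E + j
O = -1/21451 (O = 1/(-21451) = -1/21451 ≈ -4.6618e-5)
O/(-41926) - 31521/p(-109, 213) = -1/21451/(-41926) - 31521/(213 - 109) = -1/21451*(-1/41926) - 31521/104 = 1/899354626 - 31521*1/104 = 1/899354626 - 31521/104 = -14174278583021/46766440552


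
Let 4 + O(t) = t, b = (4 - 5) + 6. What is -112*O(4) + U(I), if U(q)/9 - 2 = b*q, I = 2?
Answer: 108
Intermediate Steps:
b = 5 (b = -1 + 6 = 5)
U(q) = 18 + 45*q (U(q) = 18 + 9*(5*q) = 18 + 45*q)
O(t) = -4 + t
-112*O(4) + U(I) = -112*(-4 + 4) + (18 + 45*2) = -112*0 + (18 + 90) = 0 + 108 = 108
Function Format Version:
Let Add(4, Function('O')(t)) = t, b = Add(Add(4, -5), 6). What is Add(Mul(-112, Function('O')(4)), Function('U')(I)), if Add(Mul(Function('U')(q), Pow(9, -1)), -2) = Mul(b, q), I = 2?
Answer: 108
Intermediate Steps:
b = 5 (b = Add(-1, 6) = 5)
Function('U')(q) = Add(18, Mul(45, q)) (Function('U')(q) = Add(18, Mul(9, Mul(5, q))) = Add(18, Mul(45, q)))
Function('O')(t) = Add(-4, t)
Add(Mul(-112, Function('O')(4)), Function('U')(I)) = Add(Mul(-112, Add(-4, 4)), Add(18, Mul(45, 2))) = Add(Mul(-112, 0), Add(18, 90)) = Add(0, 108) = 108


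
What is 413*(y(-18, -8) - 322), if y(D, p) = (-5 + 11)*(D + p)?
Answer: -197414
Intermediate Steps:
y(D, p) = 6*D + 6*p (y(D, p) = 6*(D + p) = 6*D + 6*p)
413*(y(-18, -8) - 322) = 413*((6*(-18) + 6*(-8)) - 322) = 413*((-108 - 48) - 322) = 413*(-156 - 322) = 413*(-478) = -197414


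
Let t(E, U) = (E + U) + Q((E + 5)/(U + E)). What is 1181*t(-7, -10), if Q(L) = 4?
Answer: -15353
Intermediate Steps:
t(E, U) = 4 + E + U (t(E, U) = (E + U) + 4 = 4 + E + U)
1181*t(-7, -10) = 1181*(4 - 7 - 10) = 1181*(-13) = -15353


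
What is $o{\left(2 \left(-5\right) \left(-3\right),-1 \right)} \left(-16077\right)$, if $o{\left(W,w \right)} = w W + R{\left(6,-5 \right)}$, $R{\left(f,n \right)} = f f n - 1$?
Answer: $3392247$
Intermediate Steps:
$R{\left(f,n \right)} = -1 + n f^{2}$ ($R{\left(f,n \right)} = f^{2} n - 1 = n f^{2} - 1 = -1 + n f^{2}$)
$o{\left(W,w \right)} = -181 + W w$ ($o{\left(W,w \right)} = w W - \left(1 + 5 \cdot 6^{2}\right) = W w - 181 = -181 + W w$)
$o{\left(2 \left(-5\right) \left(-3\right),-1 \right)} \left(-16077\right) = \left(-181 + 2 \left(-5\right) \left(-3\right) \left(-1\right)\right) \left(-16077\right) = \left(-181 + \left(-10\right) \left(-3\right) \left(-1\right)\right) \left(-16077\right) = \left(-181 + 30 \left(-1\right)\right) \left(-16077\right) = \left(-181 - 30\right) \left(-16077\right) = \left(-211\right) \left(-16077\right) = 3392247$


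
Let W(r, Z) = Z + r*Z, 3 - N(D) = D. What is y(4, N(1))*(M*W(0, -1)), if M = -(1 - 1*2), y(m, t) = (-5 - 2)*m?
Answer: 28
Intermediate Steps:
N(D) = 3 - D
y(m, t) = -7*m
W(r, Z) = Z + Z*r
M = 1 (M = -(1 - 2) = -1*(-1) = 1)
y(4, N(1))*(M*W(0, -1)) = (-7*4)*(1*(-(1 + 0))) = -28*(-1*1) = -28*(-1) = 28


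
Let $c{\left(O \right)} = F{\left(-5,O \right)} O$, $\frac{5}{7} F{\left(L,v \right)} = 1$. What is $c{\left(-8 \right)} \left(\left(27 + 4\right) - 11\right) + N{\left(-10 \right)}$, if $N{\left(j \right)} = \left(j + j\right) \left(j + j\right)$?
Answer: $176$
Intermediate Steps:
$N{\left(j \right)} = 4 j^{2}$ ($N{\left(j \right)} = 2 j 2 j = 4 j^{2}$)
$F{\left(L,v \right)} = \frac{7}{5}$ ($F{\left(L,v \right)} = \frac{7}{5} \cdot 1 = \frac{7}{5}$)
$c{\left(O \right)} = \frac{7 O}{5}$
$c{\left(-8 \right)} \left(\left(27 + 4\right) - 11\right) + N{\left(-10 \right)} = \frac{7}{5} \left(-8\right) \left(\left(27 + 4\right) - 11\right) + 4 \left(-10\right)^{2} = - \frac{56 \left(31 - 11\right)}{5} + 4 \cdot 100 = \left(- \frac{56}{5}\right) 20 + 400 = -224 + 400 = 176$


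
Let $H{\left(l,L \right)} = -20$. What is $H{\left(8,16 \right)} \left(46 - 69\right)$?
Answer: $460$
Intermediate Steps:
$H{\left(8,16 \right)} \left(46 - 69\right) = - 20 \left(46 - 69\right) = \left(-20\right) \left(-23\right) = 460$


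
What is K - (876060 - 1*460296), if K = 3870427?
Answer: 3454663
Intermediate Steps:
K - (876060 - 1*460296) = 3870427 - (876060 - 1*460296) = 3870427 - (876060 - 460296) = 3870427 - 1*415764 = 3870427 - 415764 = 3454663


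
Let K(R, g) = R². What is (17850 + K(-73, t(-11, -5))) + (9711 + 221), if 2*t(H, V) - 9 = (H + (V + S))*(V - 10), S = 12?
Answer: 33111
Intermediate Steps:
t(H, V) = 9/2 + (-10 + V)*(12 + H + V)/2 (t(H, V) = 9/2 + ((H + (V + 12))*(V - 10))/2 = 9/2 + ((H + (12 + V))*(-10 + V))/2 = 9/2 + ((12 + H + V)*(-10 + V))/2 = 9/2 + ((-10 + V)*(12 + H + V))/2 = 9/2 + (-10 + V)*(12 + H + V)/2)
(17850 + K(-73, t(-11, -5))) + (9711 + 221) = (17850 + (-73)²) + (9711 + 221) = (17850 + 5329) + 9932 = 23179 + 9932 = 33111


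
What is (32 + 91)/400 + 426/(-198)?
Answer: -24341/13200 ≈ -1.8440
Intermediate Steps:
(32 + 91)/400 + 426/(-198) = 123*(1/400) + 426*(-1/198) = 123/400 - 71/33 = -24341/13200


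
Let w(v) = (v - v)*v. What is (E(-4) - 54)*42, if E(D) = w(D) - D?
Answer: -2100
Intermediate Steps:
w(v) = 0 (w(v) = 0*v = 0)
E(D) = -D (E(D) = 0 - D = -D)
(E(-4) - 54)*42 = (-1*(-4) - 54)*42 = (4 - 54)*42 = -50*42 = -2100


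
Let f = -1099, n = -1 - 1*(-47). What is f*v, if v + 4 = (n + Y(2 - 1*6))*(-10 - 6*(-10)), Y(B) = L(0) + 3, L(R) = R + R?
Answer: -2688154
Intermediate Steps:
L(R) = 2*R
n = 46 (n = -1 + 47 = 46)
Y(B) = 3 (Y(B) = 2*0 + 3 = 0 + 3 = 3)
v = 2446 (v = -4 + (46 + 3)*(-10 - 6*(-10)) = -4 + 49*(-10 + 60) = -4 + 49*50 = -4 + 2450 = 2446)
f*v = -1099*2446 = -2688154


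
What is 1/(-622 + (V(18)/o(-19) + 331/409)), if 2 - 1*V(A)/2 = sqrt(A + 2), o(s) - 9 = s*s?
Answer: -3556374323705/2209148237141309 + 61893970*sqrt(5)/2209148237141309 ≈ -0.0016098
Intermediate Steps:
o(s) = 9 + s**2 (o(s) = 9 + s*s = 9 + s**2)
V(A) = 4 - 2*sqrt(2 + A) (V(A) = 4 - 2*sqrt(A + 2) = 4 - 2*sqrt(2 + A))
1/(-622 + (V(18)/o(-19) + 331/409)) = 1/(-622 + ((4 - 2*sqrt(2 + 18))/(9 + (-19)**2) + 331/409)) = 1/(-622 + ((4 - 4*sqrt(5))/(9 + 361) + 331*(1/409))) = 1/(-622 + ((4 - 4*sqrt(5))/370 + 331/409)) = 1/(-622 + ((4 - 4*sqrt(5))*(1/370) + 331/409)) = 1/(-622 + ((2/185 - 2*sqrt(5)/185) + 331/409)) = 1/(-622 + (62053/75665 - 2*sqrt(5)/185)) = 1/(-47001577/75665 - 2*sqrt(5)/185)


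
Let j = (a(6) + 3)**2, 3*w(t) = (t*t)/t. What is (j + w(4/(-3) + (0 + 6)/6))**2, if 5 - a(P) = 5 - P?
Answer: 529984/81 ≈ 6543.0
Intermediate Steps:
a(P) = P (a(P) = 5 - (5 - P) = 5 + (-5 + P) = P)
w(t) = t/3 (w(t) = ((t*t)/t)/3 = (t**2/t)/3 = t/3)
j = 81 (j = (6 + 3)**2 = 9**2 = 81)
(j + w(4/(-3) + (0 + 6)/6))**2 = (81 + (4/(-3) + (0 + 6)/6)/3)**2 = (81 + (4*(-1/3) + 6*(1/6))/3)**2 = (81 + (-4/3 + 1)/3)**2 = (81 + (1/3)*(-1/3))**2 = (81 - 1/9)**2 = (728/9)**2 = 529984/81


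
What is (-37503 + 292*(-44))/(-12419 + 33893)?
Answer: -50351/21474 ≈ -2.3447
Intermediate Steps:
(-37503 + 292*(-44))/(-12419 + 33893) = (-37503 - 12848)/21474 = -50351*1/21474 = -50351/21474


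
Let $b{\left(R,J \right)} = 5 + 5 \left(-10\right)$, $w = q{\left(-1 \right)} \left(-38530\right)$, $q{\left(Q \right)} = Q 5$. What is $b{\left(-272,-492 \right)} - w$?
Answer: $-192695$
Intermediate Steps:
$q{\left(Q \right)} = 5 Q$
$w = 192650$ ($w = 5 \left(-1\right) \left(-38530\right) = \left(-5\right) \left(-38530\right) = 192650$)
$b{\left(R,J \right)} = -45$ ($b{\left(R,J \right)} = 5 - 50 = -45$)
$b{\left(-272,-492 \right)} - w = -45 - 192650 = -192695$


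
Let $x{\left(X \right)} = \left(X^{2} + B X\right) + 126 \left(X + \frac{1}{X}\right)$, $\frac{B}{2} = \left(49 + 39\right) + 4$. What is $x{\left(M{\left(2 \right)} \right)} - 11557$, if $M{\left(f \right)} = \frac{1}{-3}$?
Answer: $- \frac{108344}{9} \approx -12038.0$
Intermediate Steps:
$M{\left(f \right)} = - \frac{1}{3}$
$B = 184$ ($B = 2 \left(\left(49 + 39\right) + 4\right) = 2 \left(88 + 4\right) = 2 \cdot 92 = 184$)
$x{\left(X \right)} = X^{2} + \frac{126}{X} + 310 X$ ($x{\left(X \right)} = \left(X^{2} + 184 X\right) + 126 \left(X + \frac{1}{X}\right) = \left(X^{2} + 184 X\right) + \left(126 X + \frac{126}{X}\right) = X^{2} + \frac{126}{X} + 310 X$)
$x{\left(M{\left(2 \right)} \right)} - 11557 = \frac{126 + \left(- \frac{1}{3}\right)^{2} \left(310 - \frac{1}{3}\right)}{- \frac{1}{3}} - 11557 = - 3 \left(126 + \frac{1}{9} \cdot \frac{929}{3}\right) - 11557 = - 3 \left(126 + \frac{929}{27}\right) - 11557 = \left(-3\right) \frac{4331}{27} - 11557 = - \frac{4331}{9} - 11557 = - \frac{108344}{9}$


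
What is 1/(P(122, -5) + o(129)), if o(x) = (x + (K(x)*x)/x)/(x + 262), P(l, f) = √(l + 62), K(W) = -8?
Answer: -47311/28115463 + 305762*√46/28115463 ≈ 0.072077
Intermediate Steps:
P(l, f) = √(62 + l)
o(x) = (-8 + x)/(262 + x) (o(x) = (x + (-8*x)/x)/(x + 262) = (x - 8)/(262 + x) = (-8 + x)/(262 + x))
1/(P(122, -5) + o(129)) = 1/(√(62 + 122) + (-8 + 129)/(262 + 129)) = 1/(√184 + 121/391) = 1/(2*√46 + (1/391)*121) = 1/(2*√46 + 121/391) = 1/(121/391 + 2*√46)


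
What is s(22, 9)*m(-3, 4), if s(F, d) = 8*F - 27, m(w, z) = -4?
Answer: -596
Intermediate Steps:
s(F, d) = -27 + 8*F
s(22, 9)*m(-3, 4) = (-27 + 8*22)*(-4) = (-27 + 176)*(-4) = 149*(-4) = -596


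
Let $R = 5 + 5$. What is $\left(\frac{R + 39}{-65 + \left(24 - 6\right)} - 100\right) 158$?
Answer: $- \frac{750342}{47} \approx -15965.0$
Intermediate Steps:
$R = 10$
$\left(\frac{R + 39}{-65 + \left(24 - 6\right)} - 100\right) 158 = \left(\frac{10 + 39}{-65 + \left(24 - 6\right)} - 100\right) 158 = \left(\frac{49}{-65 + \left(24 - 6\right)} - 100\right) 158 = \left(\frac{49}{-65 + 18} - 100\right) 158 = \left(\frac{49}{-47} - 100\right) 158 = \left(49 \left(- \frac{1}{47}\right) - 100\right) 158 = \left(- \frac{49}{47} - 100\right) 158 = \left(- \frac{4749}{47}\right) 158 = - \frac{750342}{47}$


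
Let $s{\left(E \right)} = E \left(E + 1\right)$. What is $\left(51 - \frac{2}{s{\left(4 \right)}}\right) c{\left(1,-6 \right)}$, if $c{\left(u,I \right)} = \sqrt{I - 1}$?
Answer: $\frac{509 i \sqrt{7}}{10} \approx 134.67 i$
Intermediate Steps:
$c{\left(u,I \right)} = \sqrt{-1 + I}$
$s{\left(E \right)} = E \left(1 + E\right)$
$\left(51 - \frac{2}{s{\left(4 \right)}}\right) c{\left(1,-6 \right)} = \left(51 - \frac{2}{4 \left(1 + 4\right)}\right) \sqrt{-1 - 6} = \left(51 - \frac{2}{4 \cdot 5}\right) \sqrt{-7} = \left(51 - \frac{2}{20}\right) i \sqrt{7} = \left(51 - \frac{1}{10}\right) i \sqrt{7} = \frac{509 i \sqrt{7}}{10}$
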